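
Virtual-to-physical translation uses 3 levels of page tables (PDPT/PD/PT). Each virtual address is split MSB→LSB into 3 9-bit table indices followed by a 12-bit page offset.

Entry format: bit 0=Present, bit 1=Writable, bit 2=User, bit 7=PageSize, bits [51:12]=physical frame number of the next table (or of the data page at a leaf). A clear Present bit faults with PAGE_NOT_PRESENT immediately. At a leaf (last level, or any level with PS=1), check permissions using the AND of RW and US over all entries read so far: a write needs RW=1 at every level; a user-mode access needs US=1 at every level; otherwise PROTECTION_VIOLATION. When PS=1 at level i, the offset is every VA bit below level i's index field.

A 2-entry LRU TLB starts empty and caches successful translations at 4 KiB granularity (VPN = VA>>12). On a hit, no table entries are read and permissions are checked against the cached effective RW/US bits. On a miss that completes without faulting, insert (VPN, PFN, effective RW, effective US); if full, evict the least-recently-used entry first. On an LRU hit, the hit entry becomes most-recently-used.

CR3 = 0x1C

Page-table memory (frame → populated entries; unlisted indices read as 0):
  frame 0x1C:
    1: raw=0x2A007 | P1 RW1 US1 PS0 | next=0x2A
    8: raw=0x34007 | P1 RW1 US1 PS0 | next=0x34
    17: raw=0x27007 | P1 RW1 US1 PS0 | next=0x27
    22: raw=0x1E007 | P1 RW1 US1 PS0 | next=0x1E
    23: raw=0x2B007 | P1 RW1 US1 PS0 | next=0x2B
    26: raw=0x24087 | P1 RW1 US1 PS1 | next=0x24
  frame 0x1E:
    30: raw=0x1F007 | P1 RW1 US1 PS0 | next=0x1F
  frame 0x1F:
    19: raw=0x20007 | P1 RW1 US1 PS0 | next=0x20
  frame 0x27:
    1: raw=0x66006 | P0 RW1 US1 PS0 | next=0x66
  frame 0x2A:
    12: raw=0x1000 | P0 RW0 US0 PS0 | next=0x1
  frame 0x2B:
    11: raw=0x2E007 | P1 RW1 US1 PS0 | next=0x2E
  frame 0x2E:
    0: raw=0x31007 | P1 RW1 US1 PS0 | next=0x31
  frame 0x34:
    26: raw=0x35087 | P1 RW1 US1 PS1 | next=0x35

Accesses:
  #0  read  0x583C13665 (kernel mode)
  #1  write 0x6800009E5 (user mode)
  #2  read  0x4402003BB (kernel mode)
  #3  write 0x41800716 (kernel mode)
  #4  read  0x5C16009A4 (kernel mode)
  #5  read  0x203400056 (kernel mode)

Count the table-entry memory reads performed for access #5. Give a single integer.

Walk each access:
#0 VA=0x583C13665 (r,kernel):
  L0 @0x1C[22] → 0x1E007  P=1,RW=1,US=1,PS=0
  L1 @0x1E[30] → 0x1F007  P=1,RW=1,US=1,PS=0
  L2 @0x1F[19] → 0x20007  P=1,RW=1,US=1,PS=0
  ⇒ phys 0x20665  [3 reads]
#1 VA=0x6800009E5 (w,user):
  L0 @0x1C[26] → 0x24087  P=1,RW=1,US=1,PS=1
  ⇒ phys 0x249E5 (huge @L0)  [1 reads]
#2 VA=0x4402003BB (r,kernel):
  L0 @0x1C[17] → 0x27007  P=1,RW=1,US=1,PS=0
  L1 @0x27[1] → 0x66006  P=0,RW=1,US=1,PS=0
  → PAGE_NOT_PRESENT  (2 entries read)
#3 VA=0x41800716 (w,kernel):
  L0 @0x1C[1] → 0x2A007  P=1,RW=1,US=1,PS=0
  L1 @0x2A[12] → 0x1000  P=0,RW=0,US=0,PS=0
  → PAGE_NOT_PRESENT  (2 entries read)
#4 VA=0x5C16009A4 (r,kernel):
  L0 @0x1C[23] → 0x2B007  P=1,RW=1,US=1,PS=0
  L1 @0x2B[11] → 0x2E007  P=1,RW=1,US=1,PS=0
  L2 @0x2E[0] → 0x31007  P=1,RW=1,US=1,PS=0
  ⇒ phys 0x319A4  [3 reads]
#5 VA=0x203400056 (r,kernel):
  L0 @0x1C[8] → 0x34007  P=1,RW=1,US=1,PS=0
  L1 @0x34[26] → 0x35087  P=1,RW=1,US=1,PS=1
  ⇒ phys 0x35056 (huge @L1)  [2 reads]

Entries read for #5: 2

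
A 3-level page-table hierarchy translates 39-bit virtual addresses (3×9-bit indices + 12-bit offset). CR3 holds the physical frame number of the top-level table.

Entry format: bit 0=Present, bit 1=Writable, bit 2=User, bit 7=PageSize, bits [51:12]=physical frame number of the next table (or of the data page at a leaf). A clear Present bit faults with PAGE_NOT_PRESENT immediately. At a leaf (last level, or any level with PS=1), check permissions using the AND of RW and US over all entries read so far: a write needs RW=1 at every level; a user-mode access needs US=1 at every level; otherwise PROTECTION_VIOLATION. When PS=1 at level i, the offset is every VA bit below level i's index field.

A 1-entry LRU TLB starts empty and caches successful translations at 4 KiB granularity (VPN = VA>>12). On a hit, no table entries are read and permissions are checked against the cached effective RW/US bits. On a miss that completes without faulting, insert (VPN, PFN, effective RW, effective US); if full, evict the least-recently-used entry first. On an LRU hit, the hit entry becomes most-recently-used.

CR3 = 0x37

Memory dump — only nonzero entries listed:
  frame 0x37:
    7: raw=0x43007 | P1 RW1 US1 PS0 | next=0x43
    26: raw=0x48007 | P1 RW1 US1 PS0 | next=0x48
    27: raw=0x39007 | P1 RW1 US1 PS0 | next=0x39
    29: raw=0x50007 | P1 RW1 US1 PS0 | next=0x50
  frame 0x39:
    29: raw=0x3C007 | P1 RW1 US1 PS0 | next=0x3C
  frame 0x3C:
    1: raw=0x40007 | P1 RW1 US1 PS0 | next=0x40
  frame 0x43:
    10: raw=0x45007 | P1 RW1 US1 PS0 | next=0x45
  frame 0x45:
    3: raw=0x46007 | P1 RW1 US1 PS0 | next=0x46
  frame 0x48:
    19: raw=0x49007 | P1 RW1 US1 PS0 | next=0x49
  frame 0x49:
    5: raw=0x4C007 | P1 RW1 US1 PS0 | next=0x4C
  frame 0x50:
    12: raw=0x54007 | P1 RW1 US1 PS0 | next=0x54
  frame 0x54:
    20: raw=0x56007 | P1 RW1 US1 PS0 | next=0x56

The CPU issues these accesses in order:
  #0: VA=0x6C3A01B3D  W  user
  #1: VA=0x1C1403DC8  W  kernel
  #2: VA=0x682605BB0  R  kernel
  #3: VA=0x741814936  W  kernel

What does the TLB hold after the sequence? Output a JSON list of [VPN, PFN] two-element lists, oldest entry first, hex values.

Per-access translation:
#0 VA=0x6C3A01B3D (w,user):
  L0: frame=0x37 idx=27 entry=0x39007 [P=1 RW=1 US=1 PS=0]
  L1: frame=0x39 idx=29 entry=0x3C007 [P=1 RW=1 US=1 PS=0]
  L2: frame=0x3C idx=1 entry=0x40007 [P=1 RW=1 US=1 PS=0]
  ✓ 0x40B3D  — 3 lookups
#1 VA=0x1C1403DC8 (w,kernel):
  L0: frame=0x37 idx=7 entry=0x43007 [P=1 RW=1 US=1 PS=0]
  L1: frame=0x43 idx=10 entry=0x45007 [P=1 RW=1 US=1 PS=0]
  L2: frame=0x45 idx=3 entry=0x46007 [P=1 RW=1 US=1 PS=0]
  ✓ 0x46DC8  — 3 lookups
#2 VA=0x682605BB0 (r,kernel):
  L0: frame=0x37 idx=26 entry=0x48007 [P=1 RW=1 US=1 PS=0]
  L1: frame=0x48 idx=19 entry=0x49007 [P=1 RW=1 US=1 PS=0]
  L2: frame=0x49 idx=5 entry=0x4C007 [P=1 RW=1 US=1 PS=0]
  ✓ 0x4CBB0  — 3 lookups
#3 VA=0x741814936 (w,kernel):
  L0: frame=0x37 idx=29 entry=0x50007 [P=1 RW=1 US=1 PS=0]
  L1: frame=0x50 idx=12 entry=0x54007 [P=1 RW=1 US=1 PS=0]
  L2: frame=0x54 idx=20 entry=0x56007 [P=1 RW=1 US=1 PS=0]
  ✓ 0x56936  — 3 lookups

TLB: [["0x741814", "0x56"]]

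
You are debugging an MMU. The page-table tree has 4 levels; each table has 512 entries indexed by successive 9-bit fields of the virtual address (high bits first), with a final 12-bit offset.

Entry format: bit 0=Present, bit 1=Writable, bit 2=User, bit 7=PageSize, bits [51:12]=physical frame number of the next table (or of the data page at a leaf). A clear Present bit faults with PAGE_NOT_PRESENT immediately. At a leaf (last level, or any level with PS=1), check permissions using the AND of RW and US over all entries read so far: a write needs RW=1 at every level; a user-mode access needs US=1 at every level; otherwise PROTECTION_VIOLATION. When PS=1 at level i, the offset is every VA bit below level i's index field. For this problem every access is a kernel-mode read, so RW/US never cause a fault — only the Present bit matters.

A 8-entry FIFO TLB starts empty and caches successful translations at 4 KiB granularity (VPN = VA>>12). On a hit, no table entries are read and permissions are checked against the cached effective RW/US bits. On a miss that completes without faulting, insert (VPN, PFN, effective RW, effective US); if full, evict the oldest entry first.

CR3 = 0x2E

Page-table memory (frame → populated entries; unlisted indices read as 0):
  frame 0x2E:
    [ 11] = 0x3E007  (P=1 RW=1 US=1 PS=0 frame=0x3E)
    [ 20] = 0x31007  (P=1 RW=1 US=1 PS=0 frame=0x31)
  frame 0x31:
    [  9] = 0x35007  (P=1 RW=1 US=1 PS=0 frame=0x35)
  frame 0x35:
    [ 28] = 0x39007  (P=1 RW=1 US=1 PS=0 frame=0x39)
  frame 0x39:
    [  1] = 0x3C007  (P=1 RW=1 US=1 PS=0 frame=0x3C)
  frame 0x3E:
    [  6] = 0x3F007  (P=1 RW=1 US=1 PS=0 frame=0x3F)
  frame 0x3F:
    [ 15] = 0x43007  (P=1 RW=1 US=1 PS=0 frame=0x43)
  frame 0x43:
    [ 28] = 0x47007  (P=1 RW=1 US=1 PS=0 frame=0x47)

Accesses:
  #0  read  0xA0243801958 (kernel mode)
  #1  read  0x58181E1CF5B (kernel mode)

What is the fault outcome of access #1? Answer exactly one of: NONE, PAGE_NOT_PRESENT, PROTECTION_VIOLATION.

Per-access translation:
#0 VA=0xA0243801958 (r,kernel):
  L0 @0x2E[20] → 0x31007  P=1,RW=1,US=1,PS=0
  L1 @0x31[9] → 0x35007  P=1,RW=1,US=1,PS=0
  L2 @0x35[28] → 0x39007  P=1,RW=1,US=1,PS=0
  L3 @0x39[1] → 0x3C007  P=1,RW=1,US=1,PS=0
  ✓ 0x3C958  — 4 lookups
#1 VA=0x58181E1CF5B (r,kernel):
  L0 @0x2E[11] → 0x3E007  P=1,RW=1,US=1,PS=0
  L1 @0x3E[6] → 0x3F007  P=1,RW=1,US=1,PS=0
  L2 @0x3F[15] → 0x43007  P=1,RW=1,US=1,PS=0
  L3 @0x43[28] → 0x47007  P=1,RW=1,US=1,PS=0
  ✓ 0x47F5B  — 4 lookups

Access #1 fault: NONE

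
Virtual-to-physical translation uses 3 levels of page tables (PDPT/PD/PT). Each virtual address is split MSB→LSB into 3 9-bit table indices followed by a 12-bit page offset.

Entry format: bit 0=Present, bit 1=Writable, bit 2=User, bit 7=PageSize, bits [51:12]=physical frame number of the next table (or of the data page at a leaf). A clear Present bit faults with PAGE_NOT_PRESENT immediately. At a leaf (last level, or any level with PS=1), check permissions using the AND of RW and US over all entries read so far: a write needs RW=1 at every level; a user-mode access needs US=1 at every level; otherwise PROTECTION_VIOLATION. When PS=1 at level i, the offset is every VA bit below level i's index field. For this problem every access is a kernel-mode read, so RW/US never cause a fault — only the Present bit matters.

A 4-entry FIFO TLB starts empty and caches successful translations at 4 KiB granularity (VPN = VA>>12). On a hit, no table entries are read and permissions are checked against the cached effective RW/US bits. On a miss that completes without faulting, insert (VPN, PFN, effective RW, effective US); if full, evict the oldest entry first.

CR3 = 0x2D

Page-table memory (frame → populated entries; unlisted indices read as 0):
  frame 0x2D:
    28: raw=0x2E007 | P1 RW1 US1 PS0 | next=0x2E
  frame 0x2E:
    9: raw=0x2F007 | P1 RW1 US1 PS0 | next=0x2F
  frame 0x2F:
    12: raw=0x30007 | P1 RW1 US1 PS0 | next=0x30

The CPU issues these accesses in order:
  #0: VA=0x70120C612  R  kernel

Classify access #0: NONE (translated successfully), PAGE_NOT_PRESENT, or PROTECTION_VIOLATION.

Per-access translation:
#0 VA=0x70120C612 (r,kernel):
  [0] read 0x2D idx=28: raw=0x2E007 flags P=1 W=1 U=1 S=0
  [1] read 0x2E idx=9: raw=0x2F007 flags P=1 W=1 U=1 S=0
  [2] read 0x2F idx=12: raw=0x30007 flags P=1 W=1 U=1 S=0
  ⇒ phys 0x30612  [3 reads]

Access #0 fault: NONE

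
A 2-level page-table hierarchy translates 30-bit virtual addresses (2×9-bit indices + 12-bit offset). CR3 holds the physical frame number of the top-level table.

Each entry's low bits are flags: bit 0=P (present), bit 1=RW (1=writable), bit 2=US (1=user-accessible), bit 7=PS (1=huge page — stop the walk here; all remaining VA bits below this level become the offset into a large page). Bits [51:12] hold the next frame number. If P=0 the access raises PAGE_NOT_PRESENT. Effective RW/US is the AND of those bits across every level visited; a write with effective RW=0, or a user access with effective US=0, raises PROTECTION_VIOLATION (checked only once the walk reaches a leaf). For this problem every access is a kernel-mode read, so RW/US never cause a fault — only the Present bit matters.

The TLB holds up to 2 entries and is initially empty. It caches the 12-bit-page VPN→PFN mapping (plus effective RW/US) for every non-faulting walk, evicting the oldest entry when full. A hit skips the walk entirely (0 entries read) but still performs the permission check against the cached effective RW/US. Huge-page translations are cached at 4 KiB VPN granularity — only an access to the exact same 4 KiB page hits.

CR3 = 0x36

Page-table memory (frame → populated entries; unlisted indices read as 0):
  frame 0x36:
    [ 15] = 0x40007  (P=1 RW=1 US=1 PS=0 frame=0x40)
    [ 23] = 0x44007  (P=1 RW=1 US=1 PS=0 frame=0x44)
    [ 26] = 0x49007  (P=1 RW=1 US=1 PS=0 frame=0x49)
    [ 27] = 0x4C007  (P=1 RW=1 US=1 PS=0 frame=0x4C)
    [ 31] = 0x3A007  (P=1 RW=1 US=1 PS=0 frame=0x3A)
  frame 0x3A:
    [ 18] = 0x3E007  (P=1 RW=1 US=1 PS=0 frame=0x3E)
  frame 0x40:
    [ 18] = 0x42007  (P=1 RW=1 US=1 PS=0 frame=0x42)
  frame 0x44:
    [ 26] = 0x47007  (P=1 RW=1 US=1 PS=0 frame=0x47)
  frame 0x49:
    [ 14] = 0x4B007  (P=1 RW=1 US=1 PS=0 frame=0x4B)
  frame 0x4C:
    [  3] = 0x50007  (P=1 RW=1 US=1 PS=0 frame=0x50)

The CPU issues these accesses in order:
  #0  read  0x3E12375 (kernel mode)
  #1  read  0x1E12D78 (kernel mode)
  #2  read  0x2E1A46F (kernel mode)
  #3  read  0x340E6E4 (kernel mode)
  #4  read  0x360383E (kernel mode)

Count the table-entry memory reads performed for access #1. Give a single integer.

Per-access translation:
#0 VA=0x3E12375 (r,kernel):
  [0] read 0x36 idx=31: raw=0x3A007 flags P=1 W=1 U=1 S=0
  [1] read 0x3A idx=18: raw=0x3E007 flags P=1 W=1 U=1 S=0
  ⇒ phys 0x3E375  [2 reads]
#1 VA=0x1E12D78 (r,kernel):
  [0] read 0x36 idx=15: raw=0x40007 flags P=1 W=1 U=1 S=0
  [1] read 0x40 idx=18: raw=0x42007 flags P=1 W=1 U=1 S=0
  ⇒ phys 0x42D78  [2 reads]
#2 VA=0x2E1A46F (r,kernel):
  [0] read 0x36 idx=23: raw=0x44007 flags P=1 W=1 U=1 S=0
  [1] read 0x44 idx=26: raw=0x47007 flags P=1 W=1 U=1 S=0
  ⇒ phys 0x4746F  [2 reads]
#3 VA=0x340E6E4 (r,kernel):
  [0] read 0x36 idx=26: raw=0x49007 flags P=1 W=1 U=1 S=0
  [1] read 0x49 idx=14: raw=0x4B007 flags P=1 W=1 U=1 S=0
  ⇒ phys 0x4B6E4  [2 reads]
#4 VA=0x360383E (r,kernel):
  [0] read 0x36 idx=27: raw=0x4C007 flags P=1 W=1 U=1 S=0
  [1] read 0x4C idx=3: raw=0x50007 flags P=1 W=1 U=1 S=0
  ⇒ phys 0x5083E  [2 reads]

Entries read for #1: 2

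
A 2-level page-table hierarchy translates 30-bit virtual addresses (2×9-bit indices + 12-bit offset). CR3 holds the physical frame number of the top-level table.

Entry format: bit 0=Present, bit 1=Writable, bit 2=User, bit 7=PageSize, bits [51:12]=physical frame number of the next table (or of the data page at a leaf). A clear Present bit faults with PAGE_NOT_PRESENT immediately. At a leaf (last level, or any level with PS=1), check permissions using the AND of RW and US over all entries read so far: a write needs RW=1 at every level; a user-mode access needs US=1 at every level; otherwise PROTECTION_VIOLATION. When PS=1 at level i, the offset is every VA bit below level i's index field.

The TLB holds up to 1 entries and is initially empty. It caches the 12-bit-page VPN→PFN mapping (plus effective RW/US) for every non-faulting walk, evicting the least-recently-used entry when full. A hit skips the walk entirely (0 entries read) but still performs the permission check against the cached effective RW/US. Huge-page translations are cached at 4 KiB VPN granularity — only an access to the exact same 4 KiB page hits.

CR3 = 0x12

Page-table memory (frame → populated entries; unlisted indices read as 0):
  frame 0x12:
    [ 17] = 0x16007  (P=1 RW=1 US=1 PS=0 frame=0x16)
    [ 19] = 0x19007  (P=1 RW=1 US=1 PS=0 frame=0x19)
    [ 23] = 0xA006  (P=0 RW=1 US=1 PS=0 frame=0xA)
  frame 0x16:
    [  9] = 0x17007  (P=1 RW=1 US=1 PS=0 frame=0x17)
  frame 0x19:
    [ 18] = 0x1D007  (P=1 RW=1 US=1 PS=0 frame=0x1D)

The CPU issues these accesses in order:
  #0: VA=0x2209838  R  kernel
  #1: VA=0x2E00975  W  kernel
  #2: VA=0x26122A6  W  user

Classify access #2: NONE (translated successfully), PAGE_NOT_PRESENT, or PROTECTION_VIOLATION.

Walk each access:
#0 VA=0x2209838 (r,kernel):
  L0: frame=0x12 idx=17 entry=0x16007 [P=1 RW=1 US=1 PS=0]
  L1: frame=0x16 idx=9 entry=0x17007 [P=1 RW=1 US=1 PS=0]
  ⇒ phys 0x17838  [2 reads]
#1 VA=0x2E00975 (w,kernel):
  L0: frame=0x12 idx=23 entry=0xA006 [P=0 RW=1 US=1 PS=0]
  ✗ PAGE_NOT_PRESENT  [1 reads]
#2 VA=0x26122A6 (w,user):
  L0: frame=0x12 idx=19 entry=0x19007 [P=1 RW=1 US=1 PS=0]
  L1: frame=0x19 idx=18 entry=0x1D007 [P=1 RW=1 US=1 PS=0]
  ⇒ phys 0x1D2A6  [2 reads]

Access #2 fault: NONE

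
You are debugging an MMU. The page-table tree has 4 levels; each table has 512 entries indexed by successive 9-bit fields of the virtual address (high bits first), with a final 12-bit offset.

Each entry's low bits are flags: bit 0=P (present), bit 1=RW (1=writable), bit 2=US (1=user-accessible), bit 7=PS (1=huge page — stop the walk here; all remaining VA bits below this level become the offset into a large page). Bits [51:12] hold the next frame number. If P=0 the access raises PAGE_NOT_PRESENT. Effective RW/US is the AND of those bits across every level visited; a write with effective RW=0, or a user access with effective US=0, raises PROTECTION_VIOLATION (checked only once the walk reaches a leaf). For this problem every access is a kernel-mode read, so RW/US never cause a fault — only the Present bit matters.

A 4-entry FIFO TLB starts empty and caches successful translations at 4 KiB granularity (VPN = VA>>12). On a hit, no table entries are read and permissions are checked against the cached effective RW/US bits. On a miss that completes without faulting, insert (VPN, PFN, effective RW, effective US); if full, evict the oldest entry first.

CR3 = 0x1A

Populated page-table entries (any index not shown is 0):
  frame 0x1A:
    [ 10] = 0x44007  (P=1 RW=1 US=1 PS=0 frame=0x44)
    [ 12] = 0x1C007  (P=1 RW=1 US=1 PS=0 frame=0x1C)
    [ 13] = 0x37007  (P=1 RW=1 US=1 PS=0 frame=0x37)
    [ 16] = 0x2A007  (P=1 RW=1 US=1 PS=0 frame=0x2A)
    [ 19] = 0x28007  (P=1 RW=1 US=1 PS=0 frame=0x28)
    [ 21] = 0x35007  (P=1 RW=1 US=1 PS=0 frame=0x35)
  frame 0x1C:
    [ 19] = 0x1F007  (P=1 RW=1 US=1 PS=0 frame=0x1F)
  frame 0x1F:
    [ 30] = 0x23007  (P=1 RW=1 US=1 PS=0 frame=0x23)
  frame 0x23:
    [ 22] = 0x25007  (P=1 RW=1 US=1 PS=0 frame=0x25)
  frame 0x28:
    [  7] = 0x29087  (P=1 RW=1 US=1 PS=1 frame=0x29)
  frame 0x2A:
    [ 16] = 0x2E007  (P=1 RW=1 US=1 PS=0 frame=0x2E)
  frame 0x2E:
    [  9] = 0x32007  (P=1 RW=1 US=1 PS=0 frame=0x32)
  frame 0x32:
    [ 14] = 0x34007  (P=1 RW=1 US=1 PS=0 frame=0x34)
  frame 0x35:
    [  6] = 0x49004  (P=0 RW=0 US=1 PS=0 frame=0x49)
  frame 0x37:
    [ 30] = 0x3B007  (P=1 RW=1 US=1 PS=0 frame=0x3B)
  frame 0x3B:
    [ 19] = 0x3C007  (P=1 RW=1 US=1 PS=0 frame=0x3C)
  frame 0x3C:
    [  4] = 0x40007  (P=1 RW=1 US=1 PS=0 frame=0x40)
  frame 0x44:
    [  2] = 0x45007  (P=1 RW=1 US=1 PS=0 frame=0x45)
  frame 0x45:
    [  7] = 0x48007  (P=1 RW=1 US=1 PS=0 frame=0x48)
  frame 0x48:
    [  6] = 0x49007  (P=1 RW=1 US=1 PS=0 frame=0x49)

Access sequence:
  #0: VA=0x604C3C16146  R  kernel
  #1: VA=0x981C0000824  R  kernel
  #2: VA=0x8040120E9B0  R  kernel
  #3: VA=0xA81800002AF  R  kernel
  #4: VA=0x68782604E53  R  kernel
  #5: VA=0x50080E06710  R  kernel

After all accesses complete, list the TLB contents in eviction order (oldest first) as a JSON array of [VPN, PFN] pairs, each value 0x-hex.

Trace:
#0 VA=0x604C3C16146 (r,kernel):
  [0] read 0x1A idx=12: raw=0x1C007 flags P=1 W=1 U=1 S=0
  [1] read 0x1C idx=19: raw=0x1F007 flags P=1 W=1 U=1 S=0
  [2] read 0x1F idx=30: raw=0x23007 flags P=1 W=1 U=1 S=0
  [3] read 0x23 idx=22: raw=0x25007 flags P=1 W=1 U=1 S=0
  ⇒ phys 0x25146  [4 reads]
#1 VA=0x981C0000824 (r,kernel):
  [0] read 0x1A idx=19: raw=0x28007 flags P=1 W=1 U=1 S=0
  [1] read 0x28 idx=7: raw=0x29087 flags P=1 W=1 U=1 S=1
  ⇒ phys 0x29824 (huge @L1)  [2 reads]
#2 VA=0x8040120E9B0 (r,kernel):
  [0] read 0x1A idx=16: raw=0x2A007 flags P=1 W=1 U=1 S=0
  [1] read 0x2A idx=16: raw=0x2E007 flags P=1 W=1 U=1 S=0
  [2] read 0x2E idx=9: raw=0x32007 flags P=1 W=1 U=1 S=0
  [3] read 0x32 idx=14: raw=0x34007 flags P=1 W=1 U=1 S=0
  ⇒ phys 0x349B0  [4 reads]
#3 VA=0xA81800002AF (r,kernel):
  [0] read 0x1A idx=21: raw=0x35007 flags P=1 W=1 U=1 S=0
  [1] read 0x35 idx=6: raw=0x49004 flags P=0 W=0 U=1 S=0
  → PAGE_NOT_PRESENT  (2 entries read)
#4 VA=0x68782604E53 (r,kernel):
  [0] read 0x1A idx=13: raw=0x37007 flags P=1 W=1 U=1 S=0
  [1] read 0x37 idx=30: raw=0x3B007 flags P=1 W=1 U=1 S=0
  [2] read 0x3B idx=19: raw=0x3C007 flags P=1 W=1 U=1 S=0
  [3] read 0x3C idx=4: raw=0x40007 flags P=1 W=1 U=1 S=0
  ⇒ phys 0x40E53  [4 reads]
#5 VA=0x50080E06710 (r,kernel):
  [0] read 0x1A idx=10: raw=0x44007 flags P=1 W=1 U=1 S=0
  [1] read 0x44 idx=2: raw=0x45007 flags P=1 W=1 U=1 S=0
  [2] read 0x45 idx=7: raw=0x48007 flags P=1 W=1 U=1 S=0
  [3] read 0x48 idx=6: raw=0x49007 flags P=1 W=1 U=1 S=0
  ⇒ phys 0x49710  [4 reads]

TLB: [["0x981C0000", "0x29"], ["0x8040120E", "0x34"], ["0x68782604", "0x40"], ["0x50080E06", "0x49"]]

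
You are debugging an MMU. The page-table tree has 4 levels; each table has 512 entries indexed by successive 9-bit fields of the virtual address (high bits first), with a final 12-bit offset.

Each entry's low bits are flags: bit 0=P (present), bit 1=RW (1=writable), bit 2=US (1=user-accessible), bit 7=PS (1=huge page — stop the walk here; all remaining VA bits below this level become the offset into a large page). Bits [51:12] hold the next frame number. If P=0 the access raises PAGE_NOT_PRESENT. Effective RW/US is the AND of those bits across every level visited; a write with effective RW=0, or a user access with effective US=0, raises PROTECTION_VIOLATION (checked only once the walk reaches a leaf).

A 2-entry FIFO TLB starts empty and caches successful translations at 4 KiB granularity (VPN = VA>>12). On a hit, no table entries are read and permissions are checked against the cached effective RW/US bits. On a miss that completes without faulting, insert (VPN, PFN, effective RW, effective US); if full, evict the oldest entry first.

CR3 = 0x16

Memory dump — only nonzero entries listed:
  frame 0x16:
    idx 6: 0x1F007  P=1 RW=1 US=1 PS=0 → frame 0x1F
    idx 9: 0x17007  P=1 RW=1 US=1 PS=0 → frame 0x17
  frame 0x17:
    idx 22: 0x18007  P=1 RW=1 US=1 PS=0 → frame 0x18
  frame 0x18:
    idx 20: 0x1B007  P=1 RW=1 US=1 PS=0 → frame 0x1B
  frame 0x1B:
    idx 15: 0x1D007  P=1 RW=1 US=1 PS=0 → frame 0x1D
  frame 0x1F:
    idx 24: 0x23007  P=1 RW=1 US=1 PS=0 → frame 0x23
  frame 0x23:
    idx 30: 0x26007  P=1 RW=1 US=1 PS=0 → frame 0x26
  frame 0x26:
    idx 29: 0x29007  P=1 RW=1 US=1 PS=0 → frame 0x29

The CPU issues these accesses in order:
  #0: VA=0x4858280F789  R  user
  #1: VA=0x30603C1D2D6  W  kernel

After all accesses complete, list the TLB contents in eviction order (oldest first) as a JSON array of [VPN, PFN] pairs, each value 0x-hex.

Per-access translation:
#0 VA=0x4858280F789 (r,user):
  L0: frame=0x16 idx=9 entry=0x17007 [P=1 RW=1 US=1 PS=0]
  L1: frame=0x17 idx=22 entry=0x18007 [P=1 RW=1 US=1 PS=0]
  L2: frame=0x18 idx=20 entry=0x1B007 [P=1 RW=1 US=1 PS=0]
  L3: frame=0x1B idx=15 entry=0x1D007 [P=1 RW=1 US=1 PS=0]
  ✓ 0x1D789  — 4 lookups
#1 VA=0x30603C1D2D6 (w,kernel):
  L0: frame=0x16 idx=6 entry=0x1F007 [P=1 RW=1 US=1 PS=0]
  L1: frame=0x1F idx=24 entry=0x23007 [P=1 RW=1 US=1 PS=0]
  L2: frame=0x23 idx=30 entry=0x26007 [P=1 RW=1 US=1 PS=0]
  L3: frame=0x26 idx=29 entry=0x29007 [P=1 RW=1 US=1 PS=0]
  ✓ 0x292D6  — 4 lookups

TLB: [["0x4858280F", "0x1D"], ["0x30603C1D", "0x29"]]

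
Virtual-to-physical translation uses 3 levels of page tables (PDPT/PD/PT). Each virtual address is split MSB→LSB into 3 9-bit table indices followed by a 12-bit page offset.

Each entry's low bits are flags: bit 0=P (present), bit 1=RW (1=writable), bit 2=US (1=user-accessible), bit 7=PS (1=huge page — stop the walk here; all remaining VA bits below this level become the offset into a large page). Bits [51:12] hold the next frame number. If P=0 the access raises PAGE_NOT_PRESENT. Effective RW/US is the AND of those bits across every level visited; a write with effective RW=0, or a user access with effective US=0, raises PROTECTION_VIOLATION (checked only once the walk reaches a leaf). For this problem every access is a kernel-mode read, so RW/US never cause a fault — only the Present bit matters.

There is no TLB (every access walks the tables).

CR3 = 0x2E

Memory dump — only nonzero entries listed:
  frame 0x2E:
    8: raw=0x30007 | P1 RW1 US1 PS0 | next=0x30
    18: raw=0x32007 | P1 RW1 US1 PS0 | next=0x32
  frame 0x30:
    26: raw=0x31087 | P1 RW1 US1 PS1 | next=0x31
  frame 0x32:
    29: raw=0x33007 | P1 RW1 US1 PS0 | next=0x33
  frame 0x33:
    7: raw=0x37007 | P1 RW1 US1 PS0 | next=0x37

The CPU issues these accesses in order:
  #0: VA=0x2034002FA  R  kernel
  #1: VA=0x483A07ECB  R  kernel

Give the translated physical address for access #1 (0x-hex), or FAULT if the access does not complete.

Per-access translation:
#0 VA=0x2034002FA (r,kernel):
  L0: frame=0x2E idx=8 entry=0x30007 [P=1 RW=1 US=1 PS=0]
  L1: frame=0x30 idx=26 entry=0x31087 [P=1 RW=1 US=1 PS=1]
  ⇒ phys 0x312FA (huge @L1)  [2 reads]
#1 VA=0x483A07ECB (r,kernel):
  L0: frame=0x2E idx=18 entry=0x32007 [P=1 RW=1 US=1 PS=0]
  L1: frame=0x32 idx=29 entry=0x33007 [P=1 RW=1 US=1 PS=0]
  L2: frame=0x33 idx=7 entry=0x37007 [P=1 RW=1 US=1 PS=0]
  ⇒ phys 0x37ECB  [3 reads]

Access #1 PA: 0x37ECB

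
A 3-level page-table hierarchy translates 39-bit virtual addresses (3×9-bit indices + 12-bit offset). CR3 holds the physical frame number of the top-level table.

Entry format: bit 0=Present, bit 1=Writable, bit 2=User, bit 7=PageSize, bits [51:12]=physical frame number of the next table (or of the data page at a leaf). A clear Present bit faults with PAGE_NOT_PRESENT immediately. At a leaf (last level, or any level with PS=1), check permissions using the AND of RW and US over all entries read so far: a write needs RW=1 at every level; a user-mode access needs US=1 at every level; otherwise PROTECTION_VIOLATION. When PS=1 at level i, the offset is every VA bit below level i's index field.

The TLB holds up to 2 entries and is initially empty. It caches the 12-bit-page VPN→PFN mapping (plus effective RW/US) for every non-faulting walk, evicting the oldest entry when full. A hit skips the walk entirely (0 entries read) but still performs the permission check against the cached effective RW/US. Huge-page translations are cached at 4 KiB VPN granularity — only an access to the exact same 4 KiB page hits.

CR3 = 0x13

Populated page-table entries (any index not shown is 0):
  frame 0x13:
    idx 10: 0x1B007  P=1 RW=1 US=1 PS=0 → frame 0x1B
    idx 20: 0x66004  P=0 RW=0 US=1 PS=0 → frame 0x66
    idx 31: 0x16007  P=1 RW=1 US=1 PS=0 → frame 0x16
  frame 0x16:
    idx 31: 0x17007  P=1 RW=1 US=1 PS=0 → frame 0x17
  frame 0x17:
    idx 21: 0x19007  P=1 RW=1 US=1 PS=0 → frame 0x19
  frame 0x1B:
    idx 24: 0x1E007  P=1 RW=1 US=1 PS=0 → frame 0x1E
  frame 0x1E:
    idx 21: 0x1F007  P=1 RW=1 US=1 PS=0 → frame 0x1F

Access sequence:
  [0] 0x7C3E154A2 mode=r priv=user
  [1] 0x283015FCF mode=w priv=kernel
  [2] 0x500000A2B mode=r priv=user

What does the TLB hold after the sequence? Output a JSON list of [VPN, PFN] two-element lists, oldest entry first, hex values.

Walk each access:
#0 VA=0x7C3E154A2 (r,user):
  L0 @0x13[31] → 0x16007  P=1,RW=1,US=1,PS=0
  L1 @0x16[31] → 0x17007  P=1,RW=1,US=1,PS=0
  L2 @0x17[21] → 0x19007  P=1,RW=1,US=1,PS=0
  → PA=0x194A2  (3 entries read)
#1 VA=0x283015FCF (w,kernel):
  L0 @0x13[10] → 0x1B007  P=1,RW=1,US=1,PS=0
  L1 @0x1B[24] → 0x1E007  P=1,RW=1,US=1,PS=0
  L2 @0x1E[21] → 0x1F007  P=1,RW=1,US=1,PS=0
  → PA=0x1FFCF  (3 entries read)
#2 VA=0x500000A2B (r,user):
  L0 @0x13[20] → 0x66004  P=0,RW=0,US=1,PS=0
  ✗ PAGE_NOT_PRESENT  [1 reads]

TLB: [["0x7C3E15", "0x19"], ["0x283015", "0x1F"]]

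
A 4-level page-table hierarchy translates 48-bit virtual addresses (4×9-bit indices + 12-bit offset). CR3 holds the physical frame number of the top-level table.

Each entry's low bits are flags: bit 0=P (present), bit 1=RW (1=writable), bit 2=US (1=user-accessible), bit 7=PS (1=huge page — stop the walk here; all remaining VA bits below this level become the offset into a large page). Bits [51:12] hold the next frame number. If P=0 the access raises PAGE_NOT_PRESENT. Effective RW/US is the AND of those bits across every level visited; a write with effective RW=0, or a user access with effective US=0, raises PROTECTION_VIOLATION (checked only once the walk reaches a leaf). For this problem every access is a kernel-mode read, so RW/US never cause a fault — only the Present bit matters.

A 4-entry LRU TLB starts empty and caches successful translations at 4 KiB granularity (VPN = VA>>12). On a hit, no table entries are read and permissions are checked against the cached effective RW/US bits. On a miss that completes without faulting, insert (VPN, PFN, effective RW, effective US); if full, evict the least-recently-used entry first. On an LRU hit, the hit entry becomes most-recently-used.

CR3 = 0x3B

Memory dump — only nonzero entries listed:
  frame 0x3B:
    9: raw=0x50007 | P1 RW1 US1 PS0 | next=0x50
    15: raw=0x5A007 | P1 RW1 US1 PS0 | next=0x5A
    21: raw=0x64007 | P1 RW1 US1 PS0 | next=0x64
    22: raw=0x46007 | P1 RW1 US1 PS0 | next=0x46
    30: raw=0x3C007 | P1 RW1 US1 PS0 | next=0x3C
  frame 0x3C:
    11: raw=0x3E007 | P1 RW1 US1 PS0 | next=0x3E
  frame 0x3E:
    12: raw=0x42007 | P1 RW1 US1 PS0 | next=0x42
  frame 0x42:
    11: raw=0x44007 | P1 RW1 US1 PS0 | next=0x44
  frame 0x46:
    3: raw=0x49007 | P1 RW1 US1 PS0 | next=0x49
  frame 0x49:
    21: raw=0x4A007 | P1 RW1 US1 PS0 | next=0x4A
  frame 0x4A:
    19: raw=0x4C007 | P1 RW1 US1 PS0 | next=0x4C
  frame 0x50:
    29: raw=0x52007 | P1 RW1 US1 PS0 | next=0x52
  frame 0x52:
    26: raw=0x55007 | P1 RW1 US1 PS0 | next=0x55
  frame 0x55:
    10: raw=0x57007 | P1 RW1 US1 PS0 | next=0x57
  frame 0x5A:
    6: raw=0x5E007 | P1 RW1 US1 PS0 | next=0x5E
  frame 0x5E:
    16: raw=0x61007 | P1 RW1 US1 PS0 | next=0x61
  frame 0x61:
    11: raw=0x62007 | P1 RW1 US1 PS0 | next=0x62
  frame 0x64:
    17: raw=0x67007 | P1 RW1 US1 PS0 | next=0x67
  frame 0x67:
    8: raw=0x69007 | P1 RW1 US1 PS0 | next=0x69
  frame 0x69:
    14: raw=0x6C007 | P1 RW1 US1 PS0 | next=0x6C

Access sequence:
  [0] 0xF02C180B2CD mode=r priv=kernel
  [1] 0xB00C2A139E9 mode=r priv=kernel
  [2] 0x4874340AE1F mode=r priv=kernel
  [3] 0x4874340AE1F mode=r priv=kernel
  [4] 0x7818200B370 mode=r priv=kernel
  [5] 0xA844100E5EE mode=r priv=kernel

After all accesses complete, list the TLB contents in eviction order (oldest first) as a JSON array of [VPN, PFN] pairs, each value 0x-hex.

Per-access translation:
#0 VA=0xF02C180B2CD (r,kernel):
  [0] read 0x3B idx=30: raw=0x3C007 flags P=1 W=1 U=1 S=0
  [1] read 0x3C idx=11: raw=0x3E007 flags P=1 W=1 U=1 S=0
  [2] read 0x3E idx=12: raw=0x42007 flags P=1 W=1 U=1 S=0
  [3] read 0x42 idx=11: raw=0x44007 flags P=1 W=1 U=1 S=0
  ⇒ phys 0x442CD  [4 reads]
#1 VA=0xB00C2A139E9 (r,kernel):
  [0] read 0x3B idx=22: raw=0x46007 flags P=1 W=1 U=1 S=0
  [1] read 0x46 idx=3: raw=0x49007 flags P=1 W=1 U=1 S=0
  [2] read 0x49 idx=21: raw=0x4A007 flags P=1 W=1 U=1 S=0
  [3] read 0x4A idx=19: raw=0x4C007 flags P=1 W=1 U=1 S=0
  ⇒ phys 0x4C9E9  [4 reads]
#2 VA=0x4874340AE1F (r,kernel):
  [0] read 0x3B idx=9: raw=0x50007 flags P=1 W=1 U=1 S=0
  [1] read 0x50 idx=29: raw=0x52007 flags P=1 W=1 U=1 S=0
  [2] read 0x52 idx=26: raw=0x55007 flags P=1 W=1 U=1 S=0
  [3] read 0x55 idx=10: raw=0x57007 flags P=1 W=1 U=1 S=0
  ⇒ phys 0x57E1F  [4 reads]
#3 VA=0x4874340AE1F (r,kernel):
  TLB hit vpn=0x4874340A → PA=0x57E1F
#4 VA=0x7818200B370 (r,kernel):
  [0] read 0x3B idx=15: raw=0x5A007 flags P=1 W=1 U=1 S=0
  [1] read 0x5A idx=6: raw=0x5E007 flags P=1 W=1 U=1 S=0
  [2] read 0x5E idx=16: raw=0x61007 flags P=1 W=1 U=1 S=0
  [3] read 0x61 idx=11: raw=0x62007 flags P=1 W=1 U=1 S=0
  ⇒ phys 0x62370  [4 reads]
#5 VA=0xA844100E5EE (r,kernel):
  [0] read 0x3B idx=21: raw=0x64007 flags P=1 W=1 U=1 S=0
  [1] read 0x64 idx=17: raw=0x67007 flags P=1 W=1 U=1 S=0
  [2] read 0x67 idx=8: raw=0x69007 flags P=1 W=1 U=1 S=0
  [3] read 0x69 idx=14: raw=0x6C007 flags P=1 W=1 U=1 S=0
  ⇒ phys 0x6C5EE  [4 reads]

TLB: [["0xB00C2A13", "0x4C"], ["0x4874340A", "0x57"], ["0x7818200B", "0x62"], ["0xA844100E", "0x6C"]]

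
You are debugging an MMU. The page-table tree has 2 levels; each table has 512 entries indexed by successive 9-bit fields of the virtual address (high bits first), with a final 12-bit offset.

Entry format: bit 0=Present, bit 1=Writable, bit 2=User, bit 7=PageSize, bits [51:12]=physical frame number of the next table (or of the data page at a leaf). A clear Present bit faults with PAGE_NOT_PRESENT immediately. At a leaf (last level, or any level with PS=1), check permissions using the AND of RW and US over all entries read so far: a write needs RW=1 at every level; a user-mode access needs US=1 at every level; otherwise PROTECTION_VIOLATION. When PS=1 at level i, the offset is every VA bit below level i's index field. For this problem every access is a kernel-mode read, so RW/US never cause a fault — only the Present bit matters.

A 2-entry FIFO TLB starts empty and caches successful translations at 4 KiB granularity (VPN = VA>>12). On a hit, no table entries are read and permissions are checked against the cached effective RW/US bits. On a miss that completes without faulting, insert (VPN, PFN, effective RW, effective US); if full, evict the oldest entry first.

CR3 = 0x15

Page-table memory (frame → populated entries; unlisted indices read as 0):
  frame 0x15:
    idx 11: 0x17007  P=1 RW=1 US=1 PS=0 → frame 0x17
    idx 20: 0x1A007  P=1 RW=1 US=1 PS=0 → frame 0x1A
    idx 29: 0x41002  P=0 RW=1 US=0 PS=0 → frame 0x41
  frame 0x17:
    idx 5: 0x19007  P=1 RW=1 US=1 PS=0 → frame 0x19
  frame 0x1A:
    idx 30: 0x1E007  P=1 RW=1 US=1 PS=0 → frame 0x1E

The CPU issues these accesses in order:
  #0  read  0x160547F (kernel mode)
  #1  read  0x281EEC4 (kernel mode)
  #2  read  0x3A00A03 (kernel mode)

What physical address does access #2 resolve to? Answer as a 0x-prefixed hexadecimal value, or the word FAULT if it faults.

Per-access translation:
#0 VA=0x160547F (r,kernel):
  lvl0: tbl 0x15, slot 11 ⇒ 0x17007 (P1/RW1/US1/PS0)
  lvl1: tbl 0x17, slot 5 ⇒ 0x19007 (P1/RW1/US1/PS0)
  ⇒ phys 0x1947F  [2 reads]
#1 VA=0x281EEC4 (r,kernel):
  lvl0: tbl 0x15, slot 20 ⇒ 0x1A007 (P1/RW1/US1/PS0)
  lvl1: tbl 0x1A, slot 30 ⇒ 0x1E007 (P1/RW1/US1/PS0)
  ⇒ phys 0x1EEC4  [2 reads]
#2 VA=0x3A00A03 (r,kernel):
  lvl0: tbl 0x15, slot 29 ⇒ 0x41002 (P0/RW1/US0/PS0)
  ✗ PAGE_NOT_PRESENT  [1 reads]

Access #2 PA: FAULT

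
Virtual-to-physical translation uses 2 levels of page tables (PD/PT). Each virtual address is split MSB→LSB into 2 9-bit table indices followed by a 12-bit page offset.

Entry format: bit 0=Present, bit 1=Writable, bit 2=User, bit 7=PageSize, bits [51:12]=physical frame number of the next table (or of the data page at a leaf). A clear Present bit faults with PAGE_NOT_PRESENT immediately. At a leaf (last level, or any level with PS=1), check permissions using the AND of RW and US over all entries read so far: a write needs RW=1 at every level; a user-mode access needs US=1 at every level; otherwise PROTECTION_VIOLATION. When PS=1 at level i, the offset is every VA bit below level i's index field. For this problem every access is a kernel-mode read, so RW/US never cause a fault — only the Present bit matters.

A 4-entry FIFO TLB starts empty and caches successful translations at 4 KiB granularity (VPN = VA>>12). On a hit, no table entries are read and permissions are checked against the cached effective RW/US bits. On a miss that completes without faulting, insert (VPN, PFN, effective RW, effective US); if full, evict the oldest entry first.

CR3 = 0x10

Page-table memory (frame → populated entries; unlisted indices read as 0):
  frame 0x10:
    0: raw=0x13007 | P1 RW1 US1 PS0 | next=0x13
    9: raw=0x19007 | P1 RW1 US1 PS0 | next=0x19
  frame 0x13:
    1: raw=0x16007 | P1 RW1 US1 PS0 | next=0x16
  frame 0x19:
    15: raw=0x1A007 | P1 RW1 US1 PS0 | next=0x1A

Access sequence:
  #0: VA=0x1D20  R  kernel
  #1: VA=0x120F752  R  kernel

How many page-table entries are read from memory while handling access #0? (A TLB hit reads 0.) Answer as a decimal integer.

Per-access translation:
#0 VA=0x1D20 (r,kernel):
  L0: frame=0x10 idx=0 entry=0x13007 [P=1 RW=1 US=1 PS=0]
  L1: frame=0x13 idx=1 entry=0x16007 [P=1 RW=1 US=1 PS=0]
  → PA=0x16D20  (2 entries read)
#1 VA=0x120F752 (r,kernel):
  L0: frame=0x10 idx=9 entry=0x19007 [P=1 RW=1 US=1 PS=0]
  L1: frame=0x19 idx=15 entry=0x1A007 [P=1 RW=1 US=1 PS=0]
  → PA=0x1A752  (2 entries read)

Entries read for #0: 2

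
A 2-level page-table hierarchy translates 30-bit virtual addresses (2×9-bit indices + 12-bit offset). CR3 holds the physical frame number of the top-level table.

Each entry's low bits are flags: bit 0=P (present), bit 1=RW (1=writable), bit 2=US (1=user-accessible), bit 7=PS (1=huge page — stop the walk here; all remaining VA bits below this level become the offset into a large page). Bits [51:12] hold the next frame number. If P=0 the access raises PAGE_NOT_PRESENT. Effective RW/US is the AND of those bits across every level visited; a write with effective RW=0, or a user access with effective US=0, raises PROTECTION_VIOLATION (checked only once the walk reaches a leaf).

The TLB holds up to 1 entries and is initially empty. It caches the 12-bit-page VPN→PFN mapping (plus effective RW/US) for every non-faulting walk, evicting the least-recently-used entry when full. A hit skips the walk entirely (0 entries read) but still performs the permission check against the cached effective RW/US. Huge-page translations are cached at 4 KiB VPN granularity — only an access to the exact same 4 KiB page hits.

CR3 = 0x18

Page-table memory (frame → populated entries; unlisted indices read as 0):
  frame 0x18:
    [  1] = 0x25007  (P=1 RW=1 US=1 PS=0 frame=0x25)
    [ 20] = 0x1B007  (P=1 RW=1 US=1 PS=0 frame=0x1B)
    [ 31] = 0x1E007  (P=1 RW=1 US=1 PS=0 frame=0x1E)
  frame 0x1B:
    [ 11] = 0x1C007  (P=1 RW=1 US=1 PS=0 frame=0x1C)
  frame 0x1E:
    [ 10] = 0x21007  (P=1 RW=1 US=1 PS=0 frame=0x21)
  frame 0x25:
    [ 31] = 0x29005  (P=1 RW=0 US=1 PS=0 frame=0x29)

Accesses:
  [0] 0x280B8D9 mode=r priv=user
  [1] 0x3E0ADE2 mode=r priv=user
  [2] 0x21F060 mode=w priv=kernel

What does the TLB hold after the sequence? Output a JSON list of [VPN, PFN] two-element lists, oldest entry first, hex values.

Trace:
#0 VA=0x280B8D9 (r,user):
  L0 @0x18[20] → 0x1B007  P=1,RW=1,US=1,PS=0
  L1 @0x1B[11] → 0x1C007  P=1,RW=1,US=1,PS=0
  ✓ 0x1C8D9  — 2 lookups
#1 VA=0x3E0ADE2 (r,user):
  L0 @0x18[31] → 0x1E007  P=1,RW=1,US=1,PS=0
  L1 @0x1E[10] → 0x21007  P=1,RW=1,US=1,PS=0
  ✓ 0x21DE2  — 2 lookups
#2 VA=0x21F060 (w,kernel):
  L0 @0x18[1] → 0x25007  P=1,RW=1,US=1,PS=0
  L1 @0x25[31] → 0x29005  P=1,RW=0,US=1,PS=0
  → PROTECTION_VIOLATION  (2 entries read)

TLB: [["0x3E0A", "0x21"]]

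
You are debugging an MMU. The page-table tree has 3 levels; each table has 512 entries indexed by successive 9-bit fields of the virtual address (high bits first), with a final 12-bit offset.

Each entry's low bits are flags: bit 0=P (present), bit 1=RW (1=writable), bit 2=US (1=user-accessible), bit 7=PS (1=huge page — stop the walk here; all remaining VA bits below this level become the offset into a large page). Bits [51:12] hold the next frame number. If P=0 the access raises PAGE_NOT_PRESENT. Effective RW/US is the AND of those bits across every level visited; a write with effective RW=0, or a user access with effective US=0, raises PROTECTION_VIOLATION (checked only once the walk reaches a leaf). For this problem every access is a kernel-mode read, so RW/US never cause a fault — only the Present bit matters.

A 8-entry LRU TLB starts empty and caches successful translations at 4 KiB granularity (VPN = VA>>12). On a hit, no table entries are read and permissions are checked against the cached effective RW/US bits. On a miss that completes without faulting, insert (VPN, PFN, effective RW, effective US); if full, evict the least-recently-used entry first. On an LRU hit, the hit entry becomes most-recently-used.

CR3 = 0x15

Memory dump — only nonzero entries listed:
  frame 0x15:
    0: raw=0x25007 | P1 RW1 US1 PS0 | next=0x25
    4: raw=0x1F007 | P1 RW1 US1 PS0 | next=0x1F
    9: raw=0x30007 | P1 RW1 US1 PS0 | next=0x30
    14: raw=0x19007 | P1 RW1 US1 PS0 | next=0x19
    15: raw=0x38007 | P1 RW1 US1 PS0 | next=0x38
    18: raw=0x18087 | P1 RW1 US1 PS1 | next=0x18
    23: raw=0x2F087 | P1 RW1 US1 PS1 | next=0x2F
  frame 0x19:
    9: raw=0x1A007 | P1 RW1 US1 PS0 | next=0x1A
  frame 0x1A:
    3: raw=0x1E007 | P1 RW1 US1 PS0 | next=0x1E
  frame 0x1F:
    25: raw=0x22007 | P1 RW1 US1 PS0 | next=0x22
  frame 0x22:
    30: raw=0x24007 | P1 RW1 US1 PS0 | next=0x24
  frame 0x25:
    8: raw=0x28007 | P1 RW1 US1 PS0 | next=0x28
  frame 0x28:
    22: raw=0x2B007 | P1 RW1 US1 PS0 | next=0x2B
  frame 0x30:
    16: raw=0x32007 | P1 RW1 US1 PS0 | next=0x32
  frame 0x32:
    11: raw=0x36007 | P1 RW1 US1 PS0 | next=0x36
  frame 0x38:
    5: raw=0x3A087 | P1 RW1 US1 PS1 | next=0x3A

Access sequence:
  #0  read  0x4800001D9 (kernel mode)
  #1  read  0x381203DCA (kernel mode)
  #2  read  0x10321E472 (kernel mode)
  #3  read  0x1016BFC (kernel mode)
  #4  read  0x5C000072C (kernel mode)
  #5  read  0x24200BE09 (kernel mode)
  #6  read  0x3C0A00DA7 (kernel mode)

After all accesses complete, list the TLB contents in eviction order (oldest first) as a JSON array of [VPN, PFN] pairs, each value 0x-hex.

Trace:
#0 VA=0x4800001D9 (r,kernel):
  L0: frame=0x15 idx=18 entry=0x18087 [P=1 RW=1 US=1 PS=1]
  ✓ 0x181D9 (huge @L0)  — 1 lookups
#1 VA=0x381203DCA (r,kernel):
  L0: frame=0x15 idx=14 entry=0x19007 [P=1 RW=1 US=1 PS=0]
  L1: frame=0x19 idx=9 entry=0x1A007 [P=1 RW=1 US=1 PS=0]
  L2: frame=0x1A idx=3 entry=0x1E007 [P=1 RW=1 US=1 PS=0]
  ✓ 0x1EDCA  — 3 lookups
#2 VA=0x10321E472 (r,kernel):
  L0: frame=0x15 idx=4 entry=0x1F007 [P=1 RW=1 US=1 PS=0]
  L1: frame=0x1F idx=25 entry=0x22007 [P=1 RW=1 US=1 PS=0]
  L2: frame=0x22 idx=30 entry=0x24007 [P=1 RW=1 US=1 PS=0]
  ✓ 0x24472  — 3 lookups
#3 VA=0x1016BFC (r,kernel):
  L0: frame=0x15 idx=0 entry=0x25007 [P=1 RW=1 US=1 PS=0]
  L1: frame=0x25 idx=8 entry=0x28007 [P=1 RW=1 US=1 PS=0]
  L2: frame=0x28 idx=22 entry=0x2B007 [P=1 RW=1 US=1 PS=0]
  ✓ 0x2BBFC  — 3 lookups
#4 VA=0x5C000072C (r,kernel):
  L0: frame=0x15 idx=23 entry=0x2F087 [P=1 RW=1 US=1 PS=1]
  ✓ 0x2F72C (huge @L0)  — 1 lookups
#5 VA=0x24200BE09 (r,kernel):
  L0: frame=0x15 idx=9 entry=0x30007 [P=1 RW=1 US=1 PS=0]
  L1: frame=0x30 idx=16 entry=0x32007 [P=1 RW=1 US=1 PS=0]
  L2: frame=0x32 idx=11 entry=0x36007 [P=1 RW=1 US=1 PS=0]
  ✓ 0x36E09  — 3 lookups
#6 VA=0x3C0A00DA7 (r,kernel):
  L0: frame=0x15 idx=15 entry=0x38007 [P=1 RW=1 US=1 PS=0]
  L1: frame=0x38 idx=5 entry=0x3A087 [P=1 RW=1 US=1 PS=1]
  ✓ 0x3ADA7 (huge @L1)  — 2 lookups

TLB: [["0x480000", "0x18"], ["0x381203", "0x1E"], ["0x10321E", "0x24"], ["0x1016", "0x2B"], ["0x5C0000", "0x2F"], ["0x24200B", "0x36"], ["0x3C0A00", "0x3A"]]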